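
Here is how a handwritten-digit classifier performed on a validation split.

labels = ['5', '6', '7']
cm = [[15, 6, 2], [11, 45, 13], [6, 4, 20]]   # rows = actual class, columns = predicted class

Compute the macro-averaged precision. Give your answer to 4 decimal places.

0.6195

Per-class precision (TP/(TP+FP)):
  5: TP=15, FP=11+6=17 → 15/32 = 0.46875
  6: TP=45, FP=6+4=10 → 45/55 = 0.81818
  7: TP=20, FP=2+13=15 → 20/35 = 0.57143
Macro-precision = mean = (0.46875 + 0.81818 + 0.57143) / 3 = 0.6195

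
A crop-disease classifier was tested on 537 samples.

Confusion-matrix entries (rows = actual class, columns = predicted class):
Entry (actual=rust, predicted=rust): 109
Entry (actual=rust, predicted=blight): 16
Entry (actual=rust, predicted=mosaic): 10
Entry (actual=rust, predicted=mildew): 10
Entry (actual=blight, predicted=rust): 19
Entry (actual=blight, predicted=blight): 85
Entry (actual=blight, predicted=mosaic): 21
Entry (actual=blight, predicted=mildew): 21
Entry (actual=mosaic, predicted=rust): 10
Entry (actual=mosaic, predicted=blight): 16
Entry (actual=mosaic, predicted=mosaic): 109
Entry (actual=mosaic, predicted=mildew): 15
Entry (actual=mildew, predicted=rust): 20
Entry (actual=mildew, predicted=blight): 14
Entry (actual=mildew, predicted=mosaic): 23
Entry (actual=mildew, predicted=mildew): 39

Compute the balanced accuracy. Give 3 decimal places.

0.617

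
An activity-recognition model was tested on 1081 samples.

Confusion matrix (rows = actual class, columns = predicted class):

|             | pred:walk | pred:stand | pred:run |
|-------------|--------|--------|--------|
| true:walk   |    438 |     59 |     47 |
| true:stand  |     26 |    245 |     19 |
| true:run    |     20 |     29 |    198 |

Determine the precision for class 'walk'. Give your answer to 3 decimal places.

0.905

precision = TP/(TP+FP).
walk: TP=438, FP=26+20=46 → 438/484 = 0.9050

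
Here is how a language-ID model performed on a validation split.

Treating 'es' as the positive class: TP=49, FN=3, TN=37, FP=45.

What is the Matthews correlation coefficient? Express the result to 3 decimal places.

0.419

MCC = (TP·TN − FP·FN) / √((TP+FP)(TP+FN)(TN+FP)(TN+FN))
Numerator = 49·37 − 45·3 = 1678
Denominator = √(94·52·82·40) = √16032640 = 4004.0779
MCC = 1678 / 4004.0779 = 0.419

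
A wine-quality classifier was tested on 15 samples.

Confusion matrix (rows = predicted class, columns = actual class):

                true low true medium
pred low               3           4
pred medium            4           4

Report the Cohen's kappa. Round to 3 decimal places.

-0.071

Observed agreement pₒ = trace/N = 7/15 = 0.4667
Expected agreement pₑ = Σ (rowᵢ·colᵢ)/N² = (7·7 + 8·8)/15² = 0.5022
κ = (pₒ − pₑ)/(1 − pₑ) = (0.4667 − 0.5022)/(1 − 0.5022) = -0.071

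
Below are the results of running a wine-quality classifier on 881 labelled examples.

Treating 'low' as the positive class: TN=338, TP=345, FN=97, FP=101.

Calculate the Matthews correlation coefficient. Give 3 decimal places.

0.551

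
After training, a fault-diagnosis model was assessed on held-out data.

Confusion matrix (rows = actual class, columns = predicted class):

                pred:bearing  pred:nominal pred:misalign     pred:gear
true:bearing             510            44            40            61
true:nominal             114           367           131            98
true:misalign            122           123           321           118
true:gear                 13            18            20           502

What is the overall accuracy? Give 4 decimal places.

0.6533

Accuracy = trace / total = (510+367+321+502=1700) / 2602 = 1700/2602 = 0.6533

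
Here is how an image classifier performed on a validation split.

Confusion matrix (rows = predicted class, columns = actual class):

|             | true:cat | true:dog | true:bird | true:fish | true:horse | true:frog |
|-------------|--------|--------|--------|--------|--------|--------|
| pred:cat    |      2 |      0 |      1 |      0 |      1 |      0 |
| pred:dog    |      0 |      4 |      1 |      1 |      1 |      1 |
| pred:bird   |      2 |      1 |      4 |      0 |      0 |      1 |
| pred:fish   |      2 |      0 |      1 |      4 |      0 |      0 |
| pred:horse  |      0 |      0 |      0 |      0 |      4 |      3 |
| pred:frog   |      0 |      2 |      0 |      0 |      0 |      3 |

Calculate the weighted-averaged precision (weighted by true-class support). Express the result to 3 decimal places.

Per-class precision (TP/(TP+FP)):
  cat: TP=2, FP=0+1+0+1+0=2 → 2/4 = 0.5000
  dog: TP=4, FP=0+1+1+1+1=4 → 4/8 = 0.5000
  bird: TP=4, FP=2+1+0+0+1=4 → 4/8 = 0.5000
  fish: TP=4, FP=2+0+1+0+0=3 → 4/7 = 0.5714
  horse: TP=4, FP=0+0+0+0+3=3 → 4/7 = 0.5714
  frog: TP=3, FP=0+2+0+0+0=2 → 3/5 = 0.6000
Weighted-precision = Σ (supportᵢ/N)·precisionᵢ with N=39: (6/39)·0.5000 + (7/39)·0.5000 + (7/39)·0.5000 + (5/39)·0.5714 + (6/39)·0.5714 + (8/39)·0.6000 = 0.541

0.541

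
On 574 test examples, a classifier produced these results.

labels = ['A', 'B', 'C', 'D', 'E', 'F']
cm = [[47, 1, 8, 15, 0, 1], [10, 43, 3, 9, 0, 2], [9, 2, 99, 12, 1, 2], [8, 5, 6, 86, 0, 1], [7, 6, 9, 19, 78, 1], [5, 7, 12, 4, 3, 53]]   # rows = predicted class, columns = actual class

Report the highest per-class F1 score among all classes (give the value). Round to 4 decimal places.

Per-class F1 score (2·TP/(2·TP+FP+FN)):
  A: TP=47, FP=1+8+15+0+1=25, FN=10+9+8+7+5=39 → 94/158 = 0.59494
  B: TP=43, FP=10+3+9+0+2=24, FN=1+2+5+6+7=21 → 86/131 = 0.65649
  C: TP=99, FP=9+2+12+1+2=26, FN=8+3+6+9+12=38 → 198/262 = 0.75573
  D: TP=86, FP=8+5+6+0+1=20, FN=15+9+12+19+4=59 → 172/251 = 0.68526
  E: TP=78, FP=7+6+9+19+1=42, FN=0+0+1+0+3=4 → 156/202 = 0.77228
  F: TP=53, FP=5+7+12+4+3=31, FN=1+2+2+1+1=7 → 106/144 = 0.73611
Highest is class 'E' with F1 score = 0.7723.

0.7723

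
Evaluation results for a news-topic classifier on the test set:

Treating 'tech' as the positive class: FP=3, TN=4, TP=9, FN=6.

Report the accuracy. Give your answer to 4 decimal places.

Accuracy = (TP+TN)/N = (9+4)/22 = 0.5909

0.5909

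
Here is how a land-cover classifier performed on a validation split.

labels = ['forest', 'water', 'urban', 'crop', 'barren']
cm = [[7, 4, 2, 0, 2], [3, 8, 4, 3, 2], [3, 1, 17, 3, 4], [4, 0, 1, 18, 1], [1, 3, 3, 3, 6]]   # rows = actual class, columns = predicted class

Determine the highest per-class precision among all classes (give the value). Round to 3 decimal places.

0.667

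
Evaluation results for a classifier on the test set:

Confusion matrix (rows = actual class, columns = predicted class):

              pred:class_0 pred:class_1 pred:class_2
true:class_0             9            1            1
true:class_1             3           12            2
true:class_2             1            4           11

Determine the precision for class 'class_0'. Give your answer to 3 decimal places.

0.692

Take TP from the diagonal, FP from the rest of the 'class_0' prediction marginal, FN from the rest of the 'class_0' actual marginal.
precision = TP/(TP+FP).
class_0: TP=9, FP=3+1=4 → 9/13 = 0.6923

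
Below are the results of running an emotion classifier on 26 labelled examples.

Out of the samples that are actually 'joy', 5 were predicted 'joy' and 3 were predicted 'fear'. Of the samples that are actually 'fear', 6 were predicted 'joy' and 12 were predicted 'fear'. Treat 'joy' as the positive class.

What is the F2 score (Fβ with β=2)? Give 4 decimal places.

0.5814

Fβ = (1+β²)·TP / ((1+β²)·TP + β²·FN + FP), with β²=4
= 5·5 / (5·5 + 4·3 + 6) = 0.5814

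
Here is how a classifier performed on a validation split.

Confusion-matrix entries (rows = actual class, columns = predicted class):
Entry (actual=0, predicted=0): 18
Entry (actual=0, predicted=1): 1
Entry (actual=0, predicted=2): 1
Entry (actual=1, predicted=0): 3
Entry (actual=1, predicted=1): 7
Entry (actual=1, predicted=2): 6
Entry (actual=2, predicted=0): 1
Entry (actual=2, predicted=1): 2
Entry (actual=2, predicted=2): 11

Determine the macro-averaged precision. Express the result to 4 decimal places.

Per-class precision (TP/(TP+FP)):
  0: TP=18, FP=3+1=4 → 18/22 = 0.81818
  1: TP=7, FP=1+2=3 → 7/10 = 0.70000
  2: TP=11, FP=1+6=7 → 11/18 = 0.61111
Macro-precision = mean = (0.81818 + 0.70000 + 0.61111) / 3 = 0.7098

0.7098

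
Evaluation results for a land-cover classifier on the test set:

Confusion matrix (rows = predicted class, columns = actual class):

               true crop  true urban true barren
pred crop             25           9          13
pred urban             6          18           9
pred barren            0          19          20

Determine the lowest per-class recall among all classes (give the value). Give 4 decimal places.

0.3913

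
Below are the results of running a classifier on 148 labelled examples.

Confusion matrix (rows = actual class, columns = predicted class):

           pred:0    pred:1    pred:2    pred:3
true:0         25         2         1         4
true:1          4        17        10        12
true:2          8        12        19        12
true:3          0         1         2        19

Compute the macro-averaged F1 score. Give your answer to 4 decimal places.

0.5466

Per-class F1 score (2·TP/(2·TP+FP+FN)):
  0: TP=25, FP=4+8+0=12, FN=2+1+4=7 → 50/69 = 0.72464
  1: TP=17, FP=2+12+1=15, FN=4+10+12=26 → 34/75 = 0.45333
  2: TP=19, FP=1+10+2=13, FN=8+12+12=32 → 38/83 = 0.45783
  3: TP=19, FP=4+12+12=28, FN=0+1+2=3 → 38/69 = 0.55072
Macro-F1 score = mean = (0.72464 + 0.45333 + 0.45783 + 0.55072) / 4 = 0.5466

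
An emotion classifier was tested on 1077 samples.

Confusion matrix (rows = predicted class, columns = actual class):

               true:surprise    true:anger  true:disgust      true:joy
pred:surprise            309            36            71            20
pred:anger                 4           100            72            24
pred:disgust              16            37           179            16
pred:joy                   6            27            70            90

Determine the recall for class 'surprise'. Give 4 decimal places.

One-vs-rest for 'surprise': TP = diagonal; FP = other classes predicted 'surprise'; FN = 'surprise' predicted as other.
recall = TP/(TP+FN).
surprise: TP=309, FN=4+16+6=26 → 309/335 = 0.92239

0.9224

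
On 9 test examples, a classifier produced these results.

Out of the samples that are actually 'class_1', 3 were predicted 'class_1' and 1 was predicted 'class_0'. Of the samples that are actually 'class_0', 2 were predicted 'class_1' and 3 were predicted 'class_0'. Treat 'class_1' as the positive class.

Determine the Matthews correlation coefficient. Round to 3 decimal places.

0.350

MCC = (TP·TN − FP·FN) / √((TP+FP)(TP+FN)(TN+FP)(TN+FN))
Numerator = 3·3 − 2·1 = 7
Denominator = √(5·4·5·4) = √400 = 20.0000
MCC = 7 / 20.0000 = 0.350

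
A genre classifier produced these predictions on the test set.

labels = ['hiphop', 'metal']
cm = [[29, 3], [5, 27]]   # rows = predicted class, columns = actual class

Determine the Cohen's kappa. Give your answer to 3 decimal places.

Observed agreement pₒ = trace/N = 56/64 = 0.8750
Expected agreement pₑ = Σ (rowᵢ·colᵢ)/N² = (34·32 + 30·32)/64² = 0.5000
κ = (pₒ − pₑ)/(1 − pₑ) = (0.8750 − 0.5000)/(1 − 0.5000) = 0.750

0.750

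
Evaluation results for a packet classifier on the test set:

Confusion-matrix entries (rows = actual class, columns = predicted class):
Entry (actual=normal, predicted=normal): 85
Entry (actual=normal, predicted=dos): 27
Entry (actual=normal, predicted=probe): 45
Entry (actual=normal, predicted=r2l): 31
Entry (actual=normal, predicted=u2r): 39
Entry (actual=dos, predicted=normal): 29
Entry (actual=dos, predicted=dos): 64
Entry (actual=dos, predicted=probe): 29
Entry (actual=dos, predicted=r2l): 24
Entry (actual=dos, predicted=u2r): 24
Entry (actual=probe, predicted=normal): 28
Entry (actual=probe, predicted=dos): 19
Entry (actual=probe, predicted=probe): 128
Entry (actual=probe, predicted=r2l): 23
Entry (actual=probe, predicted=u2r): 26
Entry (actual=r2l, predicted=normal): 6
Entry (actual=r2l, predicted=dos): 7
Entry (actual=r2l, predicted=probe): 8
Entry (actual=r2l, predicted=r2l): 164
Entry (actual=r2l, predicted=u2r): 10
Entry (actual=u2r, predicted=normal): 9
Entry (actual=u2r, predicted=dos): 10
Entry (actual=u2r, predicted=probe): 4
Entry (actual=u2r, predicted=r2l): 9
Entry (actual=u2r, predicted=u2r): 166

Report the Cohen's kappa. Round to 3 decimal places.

Observed agreement pₒ = trace/N = 607/1014 = 0.5986
Expected agreement pₑ = Σ (rowᵢ·colᵢ)/N² = (227·157 + 170·127 + 224·214 + 195·251 + 198·265)/1014² = 0.2009
κ = (pₒ − pₑ)/(1 − pₑ) = (0.5986 − 0.2009)/(1 − 0.2009) = 0.498

0.498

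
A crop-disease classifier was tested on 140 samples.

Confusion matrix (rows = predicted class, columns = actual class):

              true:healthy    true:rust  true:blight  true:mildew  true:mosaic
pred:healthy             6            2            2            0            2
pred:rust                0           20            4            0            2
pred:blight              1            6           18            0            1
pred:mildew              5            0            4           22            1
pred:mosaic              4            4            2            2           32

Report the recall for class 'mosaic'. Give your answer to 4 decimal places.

One-vs-rest for 'mosaic': TP = diagonal; FP = other classes predicted 'mosaic'; FN = 'mosaic' predicted as other.
recall = TP/(TP+FN).
mosaic: TP=32, FN=2+2+1+1=6 → 32/38 = 0.84211

0.8421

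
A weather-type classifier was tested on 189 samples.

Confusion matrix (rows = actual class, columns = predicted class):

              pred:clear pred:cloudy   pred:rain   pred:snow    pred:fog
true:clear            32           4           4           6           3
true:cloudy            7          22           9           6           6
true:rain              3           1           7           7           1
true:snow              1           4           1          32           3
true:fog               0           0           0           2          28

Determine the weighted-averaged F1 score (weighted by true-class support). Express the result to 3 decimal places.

0.632

Per-class F1 score (2·TP/(2·TP+FP+FN)):
  clear: TP=32, FP=7+3+1+0=11, FN=4+4+6+3=17 → 64/92 = 0.6957
  cloudy: TP=22, FP=4+1+4+0=9, FN=7+9+6+6=28 → 44/81 = 0.5432
  rain: TP=7, FP=4+9+1+0=14, FN=3+1+7+1=12 → 14/40 = 0.3500
  snow: TP=32, FP=6+6+7+2=21, FN=1+4+1+3=9 → 64/94 = 0.6809
  fog: TP=28, FP=3+6+1+3=13, FN=0+0+0+2=2 → 56/71 = 0.7887
Weighted-F1 score = Σ (supportᵢ/N)·F1 scoreᵢ with N=189: (49/189)·0.6957 + (50/189)·0.5432 + (19/189)·0.3500 + (41/189)·0.6809 + (30/189)·0.7887 = 0.632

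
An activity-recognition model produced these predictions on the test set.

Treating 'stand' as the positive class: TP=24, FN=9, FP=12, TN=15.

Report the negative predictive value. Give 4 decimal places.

0.6250

NPV = TN/(TN+FN) = 15/(15+9) = 0.6250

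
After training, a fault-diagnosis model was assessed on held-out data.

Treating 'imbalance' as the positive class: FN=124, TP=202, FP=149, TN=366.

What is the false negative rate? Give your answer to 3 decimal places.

FNR = FN/(FN+TP) = 124/(124+202) = 0.380

0.380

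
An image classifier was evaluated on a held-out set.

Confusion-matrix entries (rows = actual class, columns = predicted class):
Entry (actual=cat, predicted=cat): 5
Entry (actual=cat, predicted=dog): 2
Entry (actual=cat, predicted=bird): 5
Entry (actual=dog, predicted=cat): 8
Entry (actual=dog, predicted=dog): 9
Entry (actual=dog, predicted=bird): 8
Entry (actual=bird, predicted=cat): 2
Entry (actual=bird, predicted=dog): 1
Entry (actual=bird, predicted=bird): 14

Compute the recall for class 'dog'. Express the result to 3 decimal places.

0.360

Take TP from the diagonal, FP from the rest of the 'dog' prediction marginal, FN from the rest of the 'dog' actual marginal.
recall = TP/(TP+FN).
dog: TP=9, FN=8+8=16 → 9/25 = 0.3600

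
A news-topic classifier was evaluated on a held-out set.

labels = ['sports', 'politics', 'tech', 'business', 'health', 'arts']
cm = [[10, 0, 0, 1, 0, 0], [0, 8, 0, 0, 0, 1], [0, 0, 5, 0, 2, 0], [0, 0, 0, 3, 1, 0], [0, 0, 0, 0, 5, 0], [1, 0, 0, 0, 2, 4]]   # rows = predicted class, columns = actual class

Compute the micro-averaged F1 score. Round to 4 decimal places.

Micro-averaging pools counts across classes: ΣTP=35, ΣFP=8, ΣFN=8.
Micro-F1 score = 2·TP/(2·TP+FP+FN) on pooled counts = 0.8140 (equals overall accuracy in single-label multiclass).

0.8140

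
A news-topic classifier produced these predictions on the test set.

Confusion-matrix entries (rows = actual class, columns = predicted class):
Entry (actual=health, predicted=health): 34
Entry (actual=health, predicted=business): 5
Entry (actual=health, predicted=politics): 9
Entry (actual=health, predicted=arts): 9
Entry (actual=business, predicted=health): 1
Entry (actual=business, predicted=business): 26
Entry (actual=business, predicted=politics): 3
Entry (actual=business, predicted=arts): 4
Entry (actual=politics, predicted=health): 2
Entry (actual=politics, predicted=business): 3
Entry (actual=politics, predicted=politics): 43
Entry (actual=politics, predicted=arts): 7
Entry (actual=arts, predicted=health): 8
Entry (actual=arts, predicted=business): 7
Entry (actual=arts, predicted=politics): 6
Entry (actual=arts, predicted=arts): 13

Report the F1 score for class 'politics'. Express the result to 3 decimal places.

0.741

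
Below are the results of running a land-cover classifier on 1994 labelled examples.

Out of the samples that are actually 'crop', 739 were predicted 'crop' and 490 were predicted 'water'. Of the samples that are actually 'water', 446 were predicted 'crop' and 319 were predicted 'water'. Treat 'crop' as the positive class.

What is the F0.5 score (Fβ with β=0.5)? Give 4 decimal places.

0.6190

Fβ = (1+β²)·TP / ((1+β²)·TP + β²·FN + FP), with β²=1/4
= 1.25·739 / (1.25·739 + 0.25·490 + 446) = 0.6190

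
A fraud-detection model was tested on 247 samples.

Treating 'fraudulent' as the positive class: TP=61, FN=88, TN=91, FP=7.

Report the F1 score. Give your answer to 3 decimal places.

Precision = TP/(TP+FP) = 61/68 = 0.8971
Recall = TP/(TP+FN) = 61/149 = 0.4094
F1 = 2·TP/(2·TP+FP+FN) = 122/217 = 0.562

0.562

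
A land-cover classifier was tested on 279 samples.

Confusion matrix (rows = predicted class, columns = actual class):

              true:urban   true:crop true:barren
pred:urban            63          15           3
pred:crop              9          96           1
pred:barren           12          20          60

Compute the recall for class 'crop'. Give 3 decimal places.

0.733

Take TP from the diagonal, FP from the rest of the 'crop' prediction marginal, FN from the rest of the 'crop' actual marginal.
recall = TP/(TP+FN).
crop: TP=96, FN=15+20=35 → 96/131 = 0.7328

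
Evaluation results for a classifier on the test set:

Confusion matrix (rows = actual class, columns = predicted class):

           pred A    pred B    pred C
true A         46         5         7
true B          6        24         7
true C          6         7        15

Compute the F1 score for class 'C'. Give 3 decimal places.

Take TP from the diagonal, FP from the rest of the 'C' prediction marginal, FN from the rest of the 'C' actual marginal.
F1 score = 2·TP/(2·TP+FP+FN).
C: TP=15, FP=7+7=14, FN=6+7=13 → 30/57 = 0.5263

0.526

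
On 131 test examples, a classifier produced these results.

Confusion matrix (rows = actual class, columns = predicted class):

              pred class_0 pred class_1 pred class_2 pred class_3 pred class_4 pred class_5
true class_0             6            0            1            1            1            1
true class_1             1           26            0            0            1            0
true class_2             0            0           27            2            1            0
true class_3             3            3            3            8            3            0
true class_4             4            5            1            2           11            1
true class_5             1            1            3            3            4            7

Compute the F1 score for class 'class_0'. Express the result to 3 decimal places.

0.480

Treat 'class_0' as positive and all other classes as negative.
F1 score = 2·TP/(2·TP+FP+FN).
class_0: TP=6, FP=1+0+3+4+1=9, FN=0+1+1+1+1=4 → 12/25 = 0.4800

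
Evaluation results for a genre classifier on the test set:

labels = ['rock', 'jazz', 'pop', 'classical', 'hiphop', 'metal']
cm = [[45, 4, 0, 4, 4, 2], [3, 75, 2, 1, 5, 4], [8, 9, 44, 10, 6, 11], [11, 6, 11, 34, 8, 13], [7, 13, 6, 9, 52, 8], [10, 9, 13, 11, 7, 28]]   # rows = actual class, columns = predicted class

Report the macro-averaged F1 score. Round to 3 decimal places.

Per-class F1 score (2·TP/(2·TP+FP+FN)):
  rock: TP=45, FP=3+8+11+7+10=39, FN=4+0+4+4+2=14 → 90/143 = 0.6294
  jazz: TP=75, FP=4+9+6+13+9=41, FN=3+2+1+5+4=15 → 150/206 = 0.7282
  pop: TP=44, FP=0+2+11+6+13=32, FN=8+9+10+6+11=44 → 88/164 = 0.5366
  classical: TP=34, FP=4+1+10+9+11=35, FN=11+6+11+8+13=49 → 68/152 = 0.4474
  hiphop: TP=52, FP=4+5+6+8+7=30, FN=7+13+6+9+8=43 → 104/177 = 0.5876
  metal: TP=28, FP=2+4+11+13+8=38, FN=10+9+13+11+7=50 → 56/144 = 0.3889
Macro-F1 score = mean = (0.6294 + 0.7282 + 0.5366 + 0.4474 + 0.5876 + 0.3889) / 6 = 0.553

0.553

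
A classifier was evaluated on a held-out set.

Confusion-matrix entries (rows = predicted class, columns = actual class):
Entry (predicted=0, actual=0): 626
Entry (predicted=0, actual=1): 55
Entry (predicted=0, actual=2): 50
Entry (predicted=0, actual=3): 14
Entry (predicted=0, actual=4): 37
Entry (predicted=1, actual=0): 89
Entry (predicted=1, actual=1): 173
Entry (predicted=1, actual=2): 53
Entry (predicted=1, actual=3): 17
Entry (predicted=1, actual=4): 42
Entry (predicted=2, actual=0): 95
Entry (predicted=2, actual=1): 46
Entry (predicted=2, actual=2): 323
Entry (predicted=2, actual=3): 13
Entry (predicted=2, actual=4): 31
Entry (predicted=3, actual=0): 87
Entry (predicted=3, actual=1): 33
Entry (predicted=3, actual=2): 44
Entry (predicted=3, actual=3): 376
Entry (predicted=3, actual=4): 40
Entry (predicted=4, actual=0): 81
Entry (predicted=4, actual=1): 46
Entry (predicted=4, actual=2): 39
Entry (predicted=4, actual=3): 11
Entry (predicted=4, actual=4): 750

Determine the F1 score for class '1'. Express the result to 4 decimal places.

0.4759

Take TP from the diagonal, FP from the rest of the '1' prediction marginal, FN from the rest of the '1' actual marginal.
F1 score = 2·TP/(2·TP+FP+FN).
1: TP=173, FP=89+53+17+42=201, FN=55+46+33+46=180 → 346/727 = 0.47593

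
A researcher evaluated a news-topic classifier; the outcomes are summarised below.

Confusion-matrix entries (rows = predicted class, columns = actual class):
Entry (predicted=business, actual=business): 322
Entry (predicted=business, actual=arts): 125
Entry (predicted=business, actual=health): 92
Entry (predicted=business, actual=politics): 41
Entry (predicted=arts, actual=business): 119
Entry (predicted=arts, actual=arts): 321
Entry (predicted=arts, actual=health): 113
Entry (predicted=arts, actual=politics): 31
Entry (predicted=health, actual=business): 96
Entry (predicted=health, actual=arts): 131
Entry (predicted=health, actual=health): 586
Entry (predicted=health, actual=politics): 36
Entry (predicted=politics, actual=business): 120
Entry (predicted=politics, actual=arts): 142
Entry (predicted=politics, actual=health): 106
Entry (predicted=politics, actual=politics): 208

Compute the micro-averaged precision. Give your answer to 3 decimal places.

0.555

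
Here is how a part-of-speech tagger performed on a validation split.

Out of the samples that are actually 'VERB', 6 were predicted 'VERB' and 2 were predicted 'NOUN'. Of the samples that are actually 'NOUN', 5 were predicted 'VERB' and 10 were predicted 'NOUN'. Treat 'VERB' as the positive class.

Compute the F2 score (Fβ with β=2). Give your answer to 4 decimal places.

Fβ = (1+β²)·TP / ((1+β²)·TP + β²·FN + FP), with β²=4
= 5·6 / (5·6 + 4·2 + 5) = 0.6977

0.6977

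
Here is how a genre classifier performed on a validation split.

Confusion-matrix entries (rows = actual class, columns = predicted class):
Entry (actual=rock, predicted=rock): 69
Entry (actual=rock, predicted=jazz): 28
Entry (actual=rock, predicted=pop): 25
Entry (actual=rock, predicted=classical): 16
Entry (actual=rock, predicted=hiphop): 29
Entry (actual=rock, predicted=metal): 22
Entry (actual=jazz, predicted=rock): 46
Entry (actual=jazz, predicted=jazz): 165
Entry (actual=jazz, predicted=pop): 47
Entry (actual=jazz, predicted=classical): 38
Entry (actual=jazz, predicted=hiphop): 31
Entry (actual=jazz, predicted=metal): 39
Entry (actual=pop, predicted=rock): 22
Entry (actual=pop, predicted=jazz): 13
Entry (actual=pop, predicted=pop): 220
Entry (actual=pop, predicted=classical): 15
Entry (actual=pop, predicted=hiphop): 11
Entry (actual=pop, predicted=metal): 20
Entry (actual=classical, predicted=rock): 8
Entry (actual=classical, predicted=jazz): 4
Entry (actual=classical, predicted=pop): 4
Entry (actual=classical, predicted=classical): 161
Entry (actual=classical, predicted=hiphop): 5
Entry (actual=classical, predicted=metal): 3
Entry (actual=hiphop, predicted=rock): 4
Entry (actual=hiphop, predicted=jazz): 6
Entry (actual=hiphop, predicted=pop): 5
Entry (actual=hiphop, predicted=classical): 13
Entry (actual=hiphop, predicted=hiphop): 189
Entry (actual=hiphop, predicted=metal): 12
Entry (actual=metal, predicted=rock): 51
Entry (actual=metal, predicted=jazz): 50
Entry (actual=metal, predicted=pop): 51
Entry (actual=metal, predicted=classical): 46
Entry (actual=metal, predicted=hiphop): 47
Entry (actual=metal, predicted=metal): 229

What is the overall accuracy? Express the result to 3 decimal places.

Accuracy = trace / total = (69+165+220+161+189+229=1033) / 1744 = 1033/1744 = 0.592

0.592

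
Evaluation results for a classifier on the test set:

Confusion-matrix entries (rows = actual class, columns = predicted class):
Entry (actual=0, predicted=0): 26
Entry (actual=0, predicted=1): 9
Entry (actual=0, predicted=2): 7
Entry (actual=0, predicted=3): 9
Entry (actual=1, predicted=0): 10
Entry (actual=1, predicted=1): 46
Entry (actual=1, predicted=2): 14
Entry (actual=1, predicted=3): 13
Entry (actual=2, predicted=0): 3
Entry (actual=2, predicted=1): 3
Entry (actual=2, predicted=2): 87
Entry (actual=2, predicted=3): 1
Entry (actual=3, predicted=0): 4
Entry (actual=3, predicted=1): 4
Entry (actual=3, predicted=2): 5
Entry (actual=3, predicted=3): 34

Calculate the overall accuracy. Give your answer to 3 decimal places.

0.702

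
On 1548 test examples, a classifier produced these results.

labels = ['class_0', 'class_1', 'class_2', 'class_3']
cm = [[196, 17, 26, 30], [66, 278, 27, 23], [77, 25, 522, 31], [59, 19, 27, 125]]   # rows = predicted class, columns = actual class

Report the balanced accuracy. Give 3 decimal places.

0.694

Balanced accuracy = mean of per-class recall.
  class_0: recall = 196/398 = 0.4925
  class_1: recall = 278/339 = 0.8201
  class_2: recall = 522/602 = 0.8671
  class_3: recall = 125/209 = 0.5981
Mean = (0.4925 + 0.8201 + 0.8671 + 0.5981) / 4 = 0.694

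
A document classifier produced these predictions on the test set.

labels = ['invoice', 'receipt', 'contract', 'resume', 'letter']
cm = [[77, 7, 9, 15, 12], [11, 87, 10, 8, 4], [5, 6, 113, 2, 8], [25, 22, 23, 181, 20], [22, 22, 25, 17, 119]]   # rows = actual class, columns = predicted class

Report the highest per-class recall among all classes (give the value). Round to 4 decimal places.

0.8433

Per-class recall (TP/(TP+FN)):
  invoice: TP=77, FN=7+9+15+12=43 → 77/120 = 0.64167
  receipt: TP=87, FN=11+10+8+4=33 → 87/120 = 0.72500
  contract: TP=113, FN=5+6+2+8=21 → 113/134 = 0.84328
  resume: TP=181, FN=25+22+23+20=90 → 181/271 = 0.66790
  letter: TP=119, FN=22+22+25+17=86 → 119/205 = 0.58049
Highest is class 'contract' with recall = 0.8433.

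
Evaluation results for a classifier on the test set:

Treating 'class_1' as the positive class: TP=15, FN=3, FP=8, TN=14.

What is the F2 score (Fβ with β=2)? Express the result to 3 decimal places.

0.789

Fβ = (1+β²)·TP / ((1+β²)·TP + β²·FN + FP), with β²=4
= 5·15 / (5·15 + 4·3 + 8) = 0.789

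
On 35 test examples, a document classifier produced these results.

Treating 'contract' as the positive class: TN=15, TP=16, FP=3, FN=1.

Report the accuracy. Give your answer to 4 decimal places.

0.8857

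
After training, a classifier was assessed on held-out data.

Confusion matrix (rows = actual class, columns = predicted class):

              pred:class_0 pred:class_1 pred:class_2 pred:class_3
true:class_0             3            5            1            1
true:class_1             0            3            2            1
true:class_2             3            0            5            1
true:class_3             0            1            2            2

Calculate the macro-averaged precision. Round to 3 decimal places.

Per-class precision (TP/(TP+FP)):
  class_0: TP=3, FP=0+3+0=3 → 3/6 = 0.5000
  class_1: TP=3, FP=5+0+1=6 → 3/9 = 0.3333
  class_2: TP=5, FP=1+2+2=5 → 5/10 = 0.5000
  class_3: TP=2, FP=1+1+1=3 → 2/5 = 0.4000
Macro-precision = mean = (0.5000 + 0.3333 + 0.5000 + 0.4000) / 4 = 0.433

0.433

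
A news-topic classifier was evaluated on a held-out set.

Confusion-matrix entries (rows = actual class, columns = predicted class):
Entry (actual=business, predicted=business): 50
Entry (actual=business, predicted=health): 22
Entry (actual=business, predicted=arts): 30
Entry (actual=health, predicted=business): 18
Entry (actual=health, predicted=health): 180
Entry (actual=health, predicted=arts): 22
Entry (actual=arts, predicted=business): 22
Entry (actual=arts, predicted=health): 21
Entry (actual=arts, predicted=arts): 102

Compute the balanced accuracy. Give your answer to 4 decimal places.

0.6706

Balanced accuracy = mean of per-class recall.
  business: recall = 50/102 = 0.49020
  health: recall = 180/220 = 0.81818
  arts: recall = 102/145 = 0.70345
Mean = (0.49020 + 0.81818 + 0.70345) / 3 = 0.6706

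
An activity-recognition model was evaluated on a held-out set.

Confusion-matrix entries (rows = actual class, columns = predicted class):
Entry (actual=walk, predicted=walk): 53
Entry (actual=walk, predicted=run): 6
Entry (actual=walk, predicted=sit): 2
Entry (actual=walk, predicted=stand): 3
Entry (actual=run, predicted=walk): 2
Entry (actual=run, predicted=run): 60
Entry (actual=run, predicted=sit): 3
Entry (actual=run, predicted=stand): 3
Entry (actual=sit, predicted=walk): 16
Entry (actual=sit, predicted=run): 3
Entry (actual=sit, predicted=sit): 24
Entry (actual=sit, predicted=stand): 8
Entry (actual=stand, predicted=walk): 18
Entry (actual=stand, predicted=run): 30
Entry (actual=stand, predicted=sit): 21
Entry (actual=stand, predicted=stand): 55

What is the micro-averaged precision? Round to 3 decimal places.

Micro-averaging pools counts across classes: ΣTP=192, ΣFP=115, ΣFN=115.
Micro-precision = TP/(TP+FP) on pooled counts = 0.625 (equals overall accuracy in single-label multiclass).

0.625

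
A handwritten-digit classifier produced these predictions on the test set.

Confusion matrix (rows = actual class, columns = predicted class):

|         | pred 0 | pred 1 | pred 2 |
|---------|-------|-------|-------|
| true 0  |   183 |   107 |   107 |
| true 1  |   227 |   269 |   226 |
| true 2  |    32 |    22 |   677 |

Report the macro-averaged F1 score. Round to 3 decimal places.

Per-class F1 score (2·TP/(2·TP+FP+FN)):
  0: TP=183, FP=227+32=259, FN=107+107=214 → 366/839 = 0.4362
  1: TP=269, FP=107+22=129, FN=227+226=453 → 538/1120 = 0.4804
  2: TP=677, FP=107+226=333, FN=32+22=54 → 1354/1741 = 0.7777
Macro-F1 score = mean = (0.4362 + 0.4804 + 0.7777) / 3 = 0.565

0.565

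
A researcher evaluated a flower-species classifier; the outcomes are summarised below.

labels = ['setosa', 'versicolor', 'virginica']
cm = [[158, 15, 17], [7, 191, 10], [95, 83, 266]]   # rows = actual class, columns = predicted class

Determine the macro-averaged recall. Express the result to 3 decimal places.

Per-class recall (TP/(TP+FN)):
  setosa: TP=158, FN=15+17=32 → 158/190 = 0.8316
  versicolor: TP=191, FN=7+10=17 → 191/208 = 0.9183
  virginica: TP=266, FN=95+83=178 → 266/444 = 0.5991
Macro-recall = mean = (0.8316 + 0.9183 + 0.5991) / 3 = 0.783

0.783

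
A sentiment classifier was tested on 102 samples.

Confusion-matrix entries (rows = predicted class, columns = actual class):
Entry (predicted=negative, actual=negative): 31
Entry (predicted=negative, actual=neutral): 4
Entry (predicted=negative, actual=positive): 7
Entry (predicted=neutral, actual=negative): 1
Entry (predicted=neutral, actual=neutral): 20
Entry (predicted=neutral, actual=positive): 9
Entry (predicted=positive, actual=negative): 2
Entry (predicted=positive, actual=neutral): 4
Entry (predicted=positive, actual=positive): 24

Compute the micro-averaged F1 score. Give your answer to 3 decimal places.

0.735

Micro-averaging pools counts across classes: ΣTP=75, ΣFP=27, ΣFN=27.
Micro-F1 score = 2·TP/(2·TP+FP+FN) on pooled counts = 0.735 (equals overall accuracy in single-label multiclass).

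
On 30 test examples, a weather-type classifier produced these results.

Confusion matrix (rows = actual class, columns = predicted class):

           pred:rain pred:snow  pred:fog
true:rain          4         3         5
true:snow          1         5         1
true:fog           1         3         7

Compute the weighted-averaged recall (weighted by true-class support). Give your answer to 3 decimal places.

0.533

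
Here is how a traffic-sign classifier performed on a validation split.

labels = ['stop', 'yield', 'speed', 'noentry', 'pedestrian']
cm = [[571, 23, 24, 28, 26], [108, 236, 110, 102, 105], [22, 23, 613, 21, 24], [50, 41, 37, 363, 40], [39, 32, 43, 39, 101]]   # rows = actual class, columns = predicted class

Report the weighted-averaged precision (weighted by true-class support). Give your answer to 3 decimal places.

0.667

Per-class precision (TP/(TP+FP)):
  stop: TP=571, FP=108+22+50+39=219 → 571/790 = 0.7228
  yield: TP=236, FP=23+23+41+32=119 → 236/355 = 0.6648
  speed: TP=613, FP=24+110+37+43=214 → 613/827 = 0.7412
  noentry: TP=363, FP=28+102+21+39=190 → 363/553 = 0.6564
  pedestrian: TP=101, FP=26+105+24+40=195 → 101/296 = 0.3412
Weighted-precision = Σ (supportᵢ/N)·precisionᵢ with N=2821: (672/2821)·0.7228 + (661/2821)·0.6648 + (703/2821)·0.7412 + (531/2821)·0.6564 + (254/2821)·0.3412 = 0.667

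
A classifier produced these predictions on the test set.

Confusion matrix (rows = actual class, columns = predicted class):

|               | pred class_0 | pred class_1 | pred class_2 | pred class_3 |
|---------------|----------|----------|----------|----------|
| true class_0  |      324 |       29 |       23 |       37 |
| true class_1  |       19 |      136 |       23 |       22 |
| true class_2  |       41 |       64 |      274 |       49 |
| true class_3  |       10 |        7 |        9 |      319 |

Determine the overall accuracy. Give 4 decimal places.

0.7597

Accuracy = trace / total = (324+136+274+319=1053) / 1386 = 1053/1386 = 0.7597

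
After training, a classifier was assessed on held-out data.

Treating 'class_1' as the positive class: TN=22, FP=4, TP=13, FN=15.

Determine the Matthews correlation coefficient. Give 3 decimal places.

MCC = (TP·TN − FP·FN) / √((TP+FP)(TP+FN)(TN+FP)(TN+FN))
Numerator = 13·22 − 4·15 = 226
Denominator = √(17·28·26·37) = √457912 = 676.6920
MCC = 226 / 676.6920 = 0.334

0.334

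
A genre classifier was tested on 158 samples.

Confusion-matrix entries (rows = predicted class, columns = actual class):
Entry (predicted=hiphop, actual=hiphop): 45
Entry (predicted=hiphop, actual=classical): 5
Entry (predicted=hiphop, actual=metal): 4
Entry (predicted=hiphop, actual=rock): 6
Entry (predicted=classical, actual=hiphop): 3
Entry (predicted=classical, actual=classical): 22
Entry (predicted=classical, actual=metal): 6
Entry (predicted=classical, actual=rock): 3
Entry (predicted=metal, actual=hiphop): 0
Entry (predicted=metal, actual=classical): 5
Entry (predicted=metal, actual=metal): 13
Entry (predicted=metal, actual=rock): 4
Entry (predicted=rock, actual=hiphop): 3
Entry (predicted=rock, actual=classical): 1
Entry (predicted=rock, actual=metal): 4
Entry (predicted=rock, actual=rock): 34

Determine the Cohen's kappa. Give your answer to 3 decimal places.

0.618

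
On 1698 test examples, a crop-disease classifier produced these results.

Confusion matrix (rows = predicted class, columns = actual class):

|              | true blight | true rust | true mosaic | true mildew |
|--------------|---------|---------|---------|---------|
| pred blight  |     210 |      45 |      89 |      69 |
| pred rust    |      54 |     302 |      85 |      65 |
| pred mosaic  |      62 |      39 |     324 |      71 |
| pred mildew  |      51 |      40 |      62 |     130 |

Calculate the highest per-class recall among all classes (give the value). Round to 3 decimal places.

0.709

Per-class recall (TP/(TP+FN)):
  blight: TP=210, FN=54+62+51=167 → 210/377 = 0.5570
  rust: TP=302, FN=45+39+40=124 → 302/426 = 0.7089
  mosaic: TP=324, FN=89+85+62=236 → 324/560 = 0.5786
  mildew: TP=130, FN=69+65+71=205 → 130/335 = 0.3881
Highest is class 'rust' with recall = 0.709.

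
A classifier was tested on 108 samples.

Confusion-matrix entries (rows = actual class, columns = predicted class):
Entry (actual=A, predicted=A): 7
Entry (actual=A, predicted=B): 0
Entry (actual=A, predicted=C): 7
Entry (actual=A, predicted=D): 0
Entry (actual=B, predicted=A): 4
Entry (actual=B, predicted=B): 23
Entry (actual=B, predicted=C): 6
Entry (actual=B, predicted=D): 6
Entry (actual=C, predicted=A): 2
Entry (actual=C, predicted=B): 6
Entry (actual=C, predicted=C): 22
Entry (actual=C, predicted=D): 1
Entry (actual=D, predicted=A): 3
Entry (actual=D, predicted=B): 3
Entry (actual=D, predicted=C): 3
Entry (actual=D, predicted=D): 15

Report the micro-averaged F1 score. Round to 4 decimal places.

0.6204

Micro-averaging pools counts across classes: ΣTP=67, ΣFP=41, ΣFN=41.
Micro-F1 score = 2·TP/(2·TP+FP+FN) on pooled counts = 0.6204 (equals overall accuracy in single-label multiclass).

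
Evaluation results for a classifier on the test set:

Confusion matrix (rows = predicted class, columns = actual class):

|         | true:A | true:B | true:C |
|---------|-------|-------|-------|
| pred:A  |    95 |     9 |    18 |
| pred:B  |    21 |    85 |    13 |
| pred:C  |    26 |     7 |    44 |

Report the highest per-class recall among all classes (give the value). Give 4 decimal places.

Per-class recall (TP/(TP+FN)):
  A: TP=95, FN=21+26=47 → 95/142 = 0.66901
  B: TP=85, FN=9+7=16 → 85/101 = 0.84158
  C: TP=44, FN=18+13=31 → 44/75 = 0.58667
Highest is class 'B' with recall = 0.8416.

0.8416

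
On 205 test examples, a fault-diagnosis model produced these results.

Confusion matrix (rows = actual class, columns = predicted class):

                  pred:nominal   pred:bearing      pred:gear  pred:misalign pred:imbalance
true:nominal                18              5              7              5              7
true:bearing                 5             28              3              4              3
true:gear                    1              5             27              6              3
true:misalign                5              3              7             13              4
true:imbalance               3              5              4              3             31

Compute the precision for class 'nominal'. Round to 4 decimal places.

Take TP from the diagonal, FP from the rest of the 'nominal' prediction marginal, FN from the rest of the 'nominal' actual marginal.
precision = TP/(TP+FP).
nominal: TP=18, FP=5+1+5+3=14 → 18/32 = 0.56250

0.5625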